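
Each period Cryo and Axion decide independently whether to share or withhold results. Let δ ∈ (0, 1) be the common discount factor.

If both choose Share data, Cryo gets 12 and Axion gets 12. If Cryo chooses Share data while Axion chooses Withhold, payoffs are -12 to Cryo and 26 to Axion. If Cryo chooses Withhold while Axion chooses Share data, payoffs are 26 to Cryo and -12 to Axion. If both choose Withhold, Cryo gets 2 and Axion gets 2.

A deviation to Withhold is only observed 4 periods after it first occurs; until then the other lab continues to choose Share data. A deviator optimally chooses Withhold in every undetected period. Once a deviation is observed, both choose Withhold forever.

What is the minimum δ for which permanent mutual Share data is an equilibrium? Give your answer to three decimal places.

The best deviation is to choose Withhold for all 4 undetected periods, earning 26 each, then 2 forever once detected.
Deviation value: 26(1−δ^4)/(1−δ) + 2δ^4/(1−δ); cooperation value: 12/(1−δ).
IC: 12 ≥ 26(1−δ^4) + 2δ^4 = 26 − 24δ^4.
So δ^4 ≥ 14/24 = 7/12, giving δ ≥ (7/12)^(1/4) ≈ 0.874.

0.874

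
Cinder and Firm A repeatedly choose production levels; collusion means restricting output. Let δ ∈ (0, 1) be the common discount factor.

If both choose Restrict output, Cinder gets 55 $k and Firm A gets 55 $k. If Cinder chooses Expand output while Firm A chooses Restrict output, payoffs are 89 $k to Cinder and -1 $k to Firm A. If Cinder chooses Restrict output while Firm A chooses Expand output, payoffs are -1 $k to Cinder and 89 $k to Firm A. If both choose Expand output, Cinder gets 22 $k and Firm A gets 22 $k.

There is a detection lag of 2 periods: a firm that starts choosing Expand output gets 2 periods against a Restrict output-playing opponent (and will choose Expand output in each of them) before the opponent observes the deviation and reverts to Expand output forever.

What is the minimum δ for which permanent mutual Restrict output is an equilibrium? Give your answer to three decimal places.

0.712

Deviating for the 2 undetected periods gains 89−55 = 34 per period over cooperation, then loses 55−22 = 33 per period forever once punishment starts.
Gain: 34(1 + δ + … + δ^1); loss: 33·δ^2/(1−δ).
No profitable deviation ⇔ 34(1−δ^2) ≤ 33·δ^2, i.e. δ^2 ≥ 34/(34+33) = 34/67.
Hence δ ≥ (34/67)^(1/2) ≈ 0.712.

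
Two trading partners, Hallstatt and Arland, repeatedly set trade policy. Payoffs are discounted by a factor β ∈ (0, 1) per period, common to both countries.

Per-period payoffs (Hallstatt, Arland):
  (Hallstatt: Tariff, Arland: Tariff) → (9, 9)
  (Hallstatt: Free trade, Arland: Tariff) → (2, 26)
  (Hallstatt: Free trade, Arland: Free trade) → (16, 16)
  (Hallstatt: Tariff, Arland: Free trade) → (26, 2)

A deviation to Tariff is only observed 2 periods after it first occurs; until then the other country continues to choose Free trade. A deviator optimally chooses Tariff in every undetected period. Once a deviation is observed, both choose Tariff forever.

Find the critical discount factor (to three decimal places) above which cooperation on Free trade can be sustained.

0.767

A deviator earns 26 for 2 periods, then 9 forever; cooperating earns 16 forever. Multiplying the IC by (1−β):
16 ≥ 26(1−β^2) + 9β^2, so 17·β^2 ≥ 10 and β^2 ≥ 10/17.
β ≥ (10/17)^(1/2) ≈ 0.767.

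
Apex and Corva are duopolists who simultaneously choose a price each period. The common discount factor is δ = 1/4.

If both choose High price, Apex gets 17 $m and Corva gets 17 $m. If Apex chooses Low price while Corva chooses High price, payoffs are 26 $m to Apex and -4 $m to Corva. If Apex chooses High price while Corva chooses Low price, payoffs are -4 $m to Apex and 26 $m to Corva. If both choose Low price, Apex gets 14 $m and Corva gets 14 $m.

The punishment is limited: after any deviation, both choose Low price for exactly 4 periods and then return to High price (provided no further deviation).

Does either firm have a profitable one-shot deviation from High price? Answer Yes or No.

A one-shot deviation gives 26 now, then 14 for 4 periods, then back to 17.
Gain from deviating: (26−17) today; loss: (17−14) in each of the next 4 periods.
No-deviation condition: (17−14)(δ+…+δ^4) ≥ 26−17, i.e. δ+…+δ^4 ≥ 3.
At δ = 1/4: δ+…+δ^4 = 0.3320 < 3.0000.
So cooperation is not sustainable.

Yes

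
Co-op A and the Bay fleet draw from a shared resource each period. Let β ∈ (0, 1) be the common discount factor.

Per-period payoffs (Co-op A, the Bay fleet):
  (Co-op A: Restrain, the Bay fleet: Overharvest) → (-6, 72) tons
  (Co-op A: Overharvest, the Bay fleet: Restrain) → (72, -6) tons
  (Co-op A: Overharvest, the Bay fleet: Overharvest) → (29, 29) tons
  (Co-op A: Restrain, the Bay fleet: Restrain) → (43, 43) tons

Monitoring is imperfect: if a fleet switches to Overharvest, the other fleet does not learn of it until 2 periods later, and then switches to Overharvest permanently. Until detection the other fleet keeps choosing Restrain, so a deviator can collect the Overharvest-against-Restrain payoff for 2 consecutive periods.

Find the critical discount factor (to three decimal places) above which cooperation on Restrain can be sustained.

0.821

A deviator earns 72 for 2 periods, then 29 forever; cooperating earns 43 forever. Multiplying the IC by (1−β):
43 ≥ 72(1−β^2) + 29β^2, so 43·β^2 ≥ 29 and β^2 ≥ 29/43.
β ≥ (29/43)^(1/2) ≈ 0.821.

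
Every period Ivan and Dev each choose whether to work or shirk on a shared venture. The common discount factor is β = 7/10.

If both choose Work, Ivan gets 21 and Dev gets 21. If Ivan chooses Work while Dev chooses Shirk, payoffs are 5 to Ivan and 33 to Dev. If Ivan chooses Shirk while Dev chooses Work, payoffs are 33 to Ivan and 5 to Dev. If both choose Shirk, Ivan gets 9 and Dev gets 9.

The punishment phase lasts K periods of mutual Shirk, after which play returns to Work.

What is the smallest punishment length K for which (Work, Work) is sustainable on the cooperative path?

2

IC: β(1−β^K)/(1−β) ≥ (33−21)/(21−9) = 1.
With β = 7/10: need 1 − β^K ≥ 1·(1−7/10)/(7/10), i.e. β^K ≤ 0.5714.
Since (7/10)^1 = 0.7000 and (7/10)^2 = 0.4900, the smallest such K is 2.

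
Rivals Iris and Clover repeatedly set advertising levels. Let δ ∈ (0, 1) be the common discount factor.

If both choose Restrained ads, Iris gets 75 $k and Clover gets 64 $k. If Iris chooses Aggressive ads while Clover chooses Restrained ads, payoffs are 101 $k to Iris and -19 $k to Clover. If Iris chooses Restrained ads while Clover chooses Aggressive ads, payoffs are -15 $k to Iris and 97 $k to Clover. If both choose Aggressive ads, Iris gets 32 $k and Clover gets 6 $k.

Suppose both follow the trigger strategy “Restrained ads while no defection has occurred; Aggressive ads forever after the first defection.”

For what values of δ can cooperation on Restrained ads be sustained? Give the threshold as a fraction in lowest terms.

Iris: cooperation gives 75 each period; deviation gives 101 once then 32 forever.
  75/(1−δ) ≥ 101 + 32δ/(1−δ) ⇒ δ ≥ 26/69.
Clover: cooperation gives 64 each period; deviation gives 97 once then 6 forever.
  δ ≥ 33/91.
Both must hold, so the binding constraint is Iris's: δ ≥ 26/69.

26/69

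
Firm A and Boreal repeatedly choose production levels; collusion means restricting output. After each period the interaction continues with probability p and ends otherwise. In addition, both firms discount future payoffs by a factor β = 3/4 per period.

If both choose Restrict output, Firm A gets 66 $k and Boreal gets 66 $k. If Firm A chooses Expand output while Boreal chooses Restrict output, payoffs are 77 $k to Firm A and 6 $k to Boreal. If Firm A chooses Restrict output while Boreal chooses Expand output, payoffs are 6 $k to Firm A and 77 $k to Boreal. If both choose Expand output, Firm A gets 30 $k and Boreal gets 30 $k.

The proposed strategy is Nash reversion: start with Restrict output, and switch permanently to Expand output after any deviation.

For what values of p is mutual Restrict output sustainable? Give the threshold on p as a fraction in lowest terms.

With continuation probability p and discount β, the effective per-period discount factor is βp.
Grim-trigger IC: βp ≥ (77−66)/(77−30) = 11/47.
So p ≥ (11/47)/(3/4) = 44/141.

44/141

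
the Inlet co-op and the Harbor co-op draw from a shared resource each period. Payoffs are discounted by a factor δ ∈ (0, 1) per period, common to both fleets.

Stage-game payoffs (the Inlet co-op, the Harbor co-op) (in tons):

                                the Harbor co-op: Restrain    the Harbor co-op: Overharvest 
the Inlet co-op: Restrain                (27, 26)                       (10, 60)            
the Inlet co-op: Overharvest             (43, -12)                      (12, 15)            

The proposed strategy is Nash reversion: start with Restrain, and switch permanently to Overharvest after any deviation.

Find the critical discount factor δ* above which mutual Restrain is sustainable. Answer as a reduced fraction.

34/45

For the Inlet co-op: deviation gain 43−27 = 16, per-period punishment loss 27−12 = 15. IC gives δ ≥ 16/31.
For the Harbor co-op: gain 34, loss 11 per period, so δ ≥ 34/45.
The tighter constraint is the Harbor co-op's, so cooperation needs δ ≥ 34/45.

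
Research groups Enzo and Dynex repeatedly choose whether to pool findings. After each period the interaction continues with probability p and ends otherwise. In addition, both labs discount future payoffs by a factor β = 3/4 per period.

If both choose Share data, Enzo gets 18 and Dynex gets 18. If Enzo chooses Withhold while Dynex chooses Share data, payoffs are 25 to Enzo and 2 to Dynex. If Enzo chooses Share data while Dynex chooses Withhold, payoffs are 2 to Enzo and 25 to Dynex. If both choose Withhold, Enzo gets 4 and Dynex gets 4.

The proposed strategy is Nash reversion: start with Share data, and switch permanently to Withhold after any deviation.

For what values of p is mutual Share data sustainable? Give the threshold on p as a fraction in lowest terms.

Expected continuation weight on next period's payoff is β·p = 3/4·p, which plays the role of the discount factor.
Cooperation requires 3/4·p ≥ (25−18)/(25−4) = 1/3, hence p ≥ 4/9.

4/9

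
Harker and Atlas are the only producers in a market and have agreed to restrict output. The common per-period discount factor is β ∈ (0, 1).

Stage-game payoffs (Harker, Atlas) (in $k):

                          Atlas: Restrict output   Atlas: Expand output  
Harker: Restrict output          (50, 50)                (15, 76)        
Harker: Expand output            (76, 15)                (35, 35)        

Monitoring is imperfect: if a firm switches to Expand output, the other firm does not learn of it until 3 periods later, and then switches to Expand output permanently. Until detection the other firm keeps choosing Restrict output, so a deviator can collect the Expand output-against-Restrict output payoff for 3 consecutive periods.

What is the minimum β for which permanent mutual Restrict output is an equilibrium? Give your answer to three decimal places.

0.859

The best deviation is to choose Expand output for all 3 undetected periods, earning 76 each, then 35 forever once detected.
Deviation value: 76(1−β^3)/(1−β) + 35β^3/(1−β); cooperation value: 50/(1−β).
IC: 50 ≥ 76(1−β^3) + 35β^3 = 76 − 41β^3.
So β^3 ≥ 26/41, giving β ≥ (26/41)^(1/3) ≈ 0.859.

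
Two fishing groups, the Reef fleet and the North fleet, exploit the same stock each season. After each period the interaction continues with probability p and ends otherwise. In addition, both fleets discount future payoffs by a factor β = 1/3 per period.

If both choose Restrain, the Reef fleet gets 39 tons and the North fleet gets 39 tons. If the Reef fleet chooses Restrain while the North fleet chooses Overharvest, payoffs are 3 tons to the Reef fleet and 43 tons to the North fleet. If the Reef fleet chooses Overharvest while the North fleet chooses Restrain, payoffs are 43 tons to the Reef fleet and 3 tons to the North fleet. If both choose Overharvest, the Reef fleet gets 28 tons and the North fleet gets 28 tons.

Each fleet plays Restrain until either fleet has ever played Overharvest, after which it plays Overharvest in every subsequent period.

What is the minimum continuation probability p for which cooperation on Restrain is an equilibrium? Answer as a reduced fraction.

Expected continuation weight on next period's payoff is β·p = 1/3·p, which plays the role of the discount factor.
Cooperation requires 1/3·p ≥ (43−39)/(43−28) = 4/15, hence p ≥ 4/5.

4/5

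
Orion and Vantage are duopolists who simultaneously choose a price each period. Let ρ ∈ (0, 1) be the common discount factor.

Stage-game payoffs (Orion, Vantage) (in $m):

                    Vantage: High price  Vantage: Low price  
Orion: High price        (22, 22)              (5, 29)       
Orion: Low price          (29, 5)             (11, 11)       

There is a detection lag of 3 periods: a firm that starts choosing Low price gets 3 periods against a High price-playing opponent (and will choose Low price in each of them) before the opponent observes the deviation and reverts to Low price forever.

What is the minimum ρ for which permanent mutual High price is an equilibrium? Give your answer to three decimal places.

0.730

A deviator earns 29 for 3 periods, then 11 forever; cooperating earns 22 forever. Multiplying the IC by (1−ρ):
22 ≥ 29(1−ρ^3) + 11ρ^3, so 18·ρ^3 ≥ 7 and ρ^3 ≥ 7/18.
ρ ≥ (7/18)^(1/3) ≈ 0.730.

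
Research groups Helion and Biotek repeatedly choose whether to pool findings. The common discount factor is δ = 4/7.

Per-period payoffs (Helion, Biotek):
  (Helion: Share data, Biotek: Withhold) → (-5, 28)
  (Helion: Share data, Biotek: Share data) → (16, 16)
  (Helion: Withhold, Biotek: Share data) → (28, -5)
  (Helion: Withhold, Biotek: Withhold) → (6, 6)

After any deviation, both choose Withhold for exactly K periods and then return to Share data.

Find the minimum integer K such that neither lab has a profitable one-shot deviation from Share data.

5

Need Σ_{k=1}^{K} δ^k ≥ (28−16)/(16−6) = 1.2000 at δ = 4/7.
At K = 4 the sum is 1.1912 < 1.2000; at K = 5 it is 1.2521 ≥ 1.2000.
So the minimum punishment length is K = 5.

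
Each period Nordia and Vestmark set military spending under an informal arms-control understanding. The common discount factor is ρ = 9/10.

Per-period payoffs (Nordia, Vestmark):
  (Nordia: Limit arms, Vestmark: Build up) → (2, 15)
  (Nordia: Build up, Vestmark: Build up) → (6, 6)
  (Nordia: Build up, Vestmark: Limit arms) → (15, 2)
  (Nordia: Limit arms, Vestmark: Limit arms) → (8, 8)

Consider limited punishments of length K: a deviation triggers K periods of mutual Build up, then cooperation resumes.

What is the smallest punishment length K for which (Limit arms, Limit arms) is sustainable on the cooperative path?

Need Σ_{k=1}^{K} ρ^k ≥ (15−8)/(8−6) = 3.5000 at ρ = 9/10.
At K = 4 the sum is 3.0951 < 3.5000; at K = 5 it is 3.6856 ≥ 3.5000.
So the minimum punishment length is K = 5.

5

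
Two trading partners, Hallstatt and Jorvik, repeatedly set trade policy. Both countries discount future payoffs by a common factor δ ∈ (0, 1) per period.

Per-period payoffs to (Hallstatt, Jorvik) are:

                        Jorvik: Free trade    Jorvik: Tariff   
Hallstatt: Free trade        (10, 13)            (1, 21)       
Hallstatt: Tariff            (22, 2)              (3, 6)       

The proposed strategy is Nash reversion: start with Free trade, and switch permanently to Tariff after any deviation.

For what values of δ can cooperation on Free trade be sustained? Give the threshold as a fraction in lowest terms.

For Hallstatt: deviation gain 22−10 = 12, per-period punishment loss 10−3 = 7. IC gives δ ≥ 12/19.
For Jorvik: gain 8, loss 7 per period, so δ ≥ 8/15.
The tighter constraint is Hallstatt's, so cooperation needs δ ≥ 12/19.

12/19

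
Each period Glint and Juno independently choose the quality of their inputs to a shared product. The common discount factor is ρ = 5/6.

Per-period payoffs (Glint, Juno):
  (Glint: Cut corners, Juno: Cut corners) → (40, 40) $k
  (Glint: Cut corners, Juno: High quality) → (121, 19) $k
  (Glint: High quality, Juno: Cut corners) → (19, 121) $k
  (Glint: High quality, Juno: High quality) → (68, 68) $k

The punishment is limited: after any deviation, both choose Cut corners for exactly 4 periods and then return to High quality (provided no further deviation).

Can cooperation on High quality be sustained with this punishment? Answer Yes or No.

A one-shot deviation gives 121 now, then 40 for 4 periods, then back to 68.
Gain from deviating: (121−68) today; loss: (68−40) in each of the next 4 periods.
No-deviation condition: (68−40)(ρ+…+ρ^4) ≥ 121−68, i.e. ρ+…+ρ^4 ≥ 53/28.
At ρ = 5/6: ρ+…+ρ^4 = 2.5887 ≥ 1.8929.
So cooperation is sustainable.

Yes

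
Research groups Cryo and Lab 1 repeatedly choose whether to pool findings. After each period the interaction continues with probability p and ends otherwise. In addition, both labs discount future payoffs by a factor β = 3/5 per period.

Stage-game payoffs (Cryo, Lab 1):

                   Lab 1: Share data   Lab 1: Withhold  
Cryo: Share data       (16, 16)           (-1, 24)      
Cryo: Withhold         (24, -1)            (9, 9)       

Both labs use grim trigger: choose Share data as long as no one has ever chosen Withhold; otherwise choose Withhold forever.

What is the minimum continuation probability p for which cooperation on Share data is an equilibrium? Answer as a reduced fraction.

8/9

With continuation probability p and discount β, the effective per-period discount factor is βp.
Grim-trigger IC: βp ≥ (24−16)/(24−9) = 8/15.
So p ≥ (8/15)/(3/5) = 8/9.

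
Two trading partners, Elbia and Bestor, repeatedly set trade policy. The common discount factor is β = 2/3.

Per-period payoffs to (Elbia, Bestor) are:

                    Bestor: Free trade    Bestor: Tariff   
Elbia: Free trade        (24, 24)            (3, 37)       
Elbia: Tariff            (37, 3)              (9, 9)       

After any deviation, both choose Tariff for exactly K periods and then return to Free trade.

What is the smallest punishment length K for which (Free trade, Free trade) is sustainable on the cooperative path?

2

IC: β(1−β^K)/(1−β) ≥ (37−24)/(24−9) = 13/15.
With β = 2/3: need 1 − β^K ≥ 13/15·(1−2/3)/(2/3), i.e. β^K ≤ 0.5667.
Since (2/3)^1 = 0.6667 and (2/3)^2 = 0.4444, the smallest such K is 2.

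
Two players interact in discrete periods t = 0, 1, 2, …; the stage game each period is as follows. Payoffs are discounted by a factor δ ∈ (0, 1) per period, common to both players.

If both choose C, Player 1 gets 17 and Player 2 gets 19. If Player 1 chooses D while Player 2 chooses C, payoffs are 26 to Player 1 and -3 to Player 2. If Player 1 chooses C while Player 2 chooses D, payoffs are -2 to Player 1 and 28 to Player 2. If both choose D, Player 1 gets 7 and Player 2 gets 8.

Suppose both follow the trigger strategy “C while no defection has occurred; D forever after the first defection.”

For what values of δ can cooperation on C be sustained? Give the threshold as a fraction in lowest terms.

9/19

Player 1: cooperation gives 17 each period; deviation gives 26 once then 7 forever.
  17/(1−δ) ≥ 26 + 7δ/(1−δ) ⇒ δ ≥ 9/19.
Player 2: cooperation gives 19 each period; deviation gives 28 once then 8 forever.
  δ ≥ 9/20.
Both must hold, so the binding constraint is Player 1's: δ ≥ 9/19.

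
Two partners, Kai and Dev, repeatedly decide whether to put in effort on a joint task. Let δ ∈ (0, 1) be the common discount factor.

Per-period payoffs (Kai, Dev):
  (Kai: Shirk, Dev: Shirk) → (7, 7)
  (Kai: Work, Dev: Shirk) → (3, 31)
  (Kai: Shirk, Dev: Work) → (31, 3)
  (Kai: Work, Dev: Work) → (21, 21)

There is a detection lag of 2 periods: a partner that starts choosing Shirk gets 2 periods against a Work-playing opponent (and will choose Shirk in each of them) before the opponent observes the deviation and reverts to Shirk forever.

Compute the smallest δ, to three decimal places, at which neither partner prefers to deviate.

The best deviation is to choose Shirk for all 2 undetected periods, earning 31 each, then 7 forever once detected.
Deviation value: 31(1−δ^2)/(1−δ) + 7δ^2/(1−δ); cooperation value: 21/(1−δ).
IC: 21 ≥ 31(1−δ^2) + 7δ^2 = 31 − 24δ^2.
So δ^2 ≥ 10/24 = 5/12, giving δ ≥ (5/12)^(1/2) ≈ 0.645.

0.645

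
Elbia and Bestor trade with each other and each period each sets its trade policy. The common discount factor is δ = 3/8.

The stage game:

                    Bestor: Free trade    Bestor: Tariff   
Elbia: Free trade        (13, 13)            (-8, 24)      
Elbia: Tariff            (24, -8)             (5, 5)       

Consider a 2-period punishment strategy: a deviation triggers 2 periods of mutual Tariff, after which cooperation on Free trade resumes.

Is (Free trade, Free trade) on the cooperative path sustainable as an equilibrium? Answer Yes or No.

No

Comparing payoff streams over the 3 periods until play realigns: cooperate → 13(1+δ+…+δ^2); deviate → 24 + 5(δ+…+δ^2).
Cooperation is sustained iff (13−5)(δ+…+δ^2) ≥ 24−13.
δ+…+δ^2 = 3/8·(1−(3/8)^2)/(1−3/8) = 0.5156, and (24−13)/(13−5) = 1.3750.
0.5156 < 1.3750, so cooperation is not sustainable.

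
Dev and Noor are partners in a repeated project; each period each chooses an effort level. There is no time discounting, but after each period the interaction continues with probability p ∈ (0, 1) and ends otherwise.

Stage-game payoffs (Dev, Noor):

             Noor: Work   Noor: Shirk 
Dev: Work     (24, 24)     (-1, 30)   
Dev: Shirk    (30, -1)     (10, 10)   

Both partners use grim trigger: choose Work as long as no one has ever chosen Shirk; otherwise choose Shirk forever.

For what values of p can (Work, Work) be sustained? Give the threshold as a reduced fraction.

3/10

With no time discounting, the continuation probability p plays the role of the discount factor.
Grim-trigger IC: 24/(1−p) ≥ 30 + 10p/(1−p) ⇒ p ≥ (30−24)/(30−10) = 3/10.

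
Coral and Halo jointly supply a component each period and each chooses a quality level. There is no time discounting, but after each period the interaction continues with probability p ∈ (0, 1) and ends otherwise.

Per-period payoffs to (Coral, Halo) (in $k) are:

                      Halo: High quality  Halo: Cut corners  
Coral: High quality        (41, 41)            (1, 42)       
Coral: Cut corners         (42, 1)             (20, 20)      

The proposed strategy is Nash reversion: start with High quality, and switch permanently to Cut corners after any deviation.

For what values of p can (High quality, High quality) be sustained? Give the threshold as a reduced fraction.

1/22

Expected cooperation value is 41 + p·41 + p²·41 + … = 41/(1−p); deviation gives 42 + p·20/(1−p).
41 ≥ 42(1−p) + 20p ⇒ 22p ≥ 1 ⇒ p ≥ 1/22.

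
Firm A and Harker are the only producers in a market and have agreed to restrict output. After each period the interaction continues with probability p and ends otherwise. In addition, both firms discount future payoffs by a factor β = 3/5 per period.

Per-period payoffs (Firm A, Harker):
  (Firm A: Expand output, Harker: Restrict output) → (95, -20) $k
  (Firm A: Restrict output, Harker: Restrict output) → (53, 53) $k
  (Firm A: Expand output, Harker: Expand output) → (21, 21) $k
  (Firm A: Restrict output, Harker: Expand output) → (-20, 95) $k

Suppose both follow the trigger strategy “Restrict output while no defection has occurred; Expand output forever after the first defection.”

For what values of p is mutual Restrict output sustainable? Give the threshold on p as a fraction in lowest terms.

With continuation probability p and discount β, the effective per-period discount factor is βp.
Grim-trigger IC: βp ≥ (95−53)/(95−21) = 21/37.
So p ≥ (21/37)/(3/5) = 35/37.

35/37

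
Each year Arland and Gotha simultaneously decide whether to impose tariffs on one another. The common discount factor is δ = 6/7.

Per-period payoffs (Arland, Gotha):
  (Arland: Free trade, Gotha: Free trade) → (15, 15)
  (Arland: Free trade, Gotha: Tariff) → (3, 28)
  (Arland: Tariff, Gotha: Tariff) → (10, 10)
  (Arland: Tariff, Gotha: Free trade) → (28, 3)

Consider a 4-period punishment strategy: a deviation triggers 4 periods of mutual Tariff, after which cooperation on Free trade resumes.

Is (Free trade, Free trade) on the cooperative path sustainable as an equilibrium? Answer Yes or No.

Yes

IC: δ+…+δ^4 ≥ (28−15)/(15−10) = 13/5.
At δ = 6/7: partial sum = 2.7613 ≥ 2.6000. Cooperation sustainable.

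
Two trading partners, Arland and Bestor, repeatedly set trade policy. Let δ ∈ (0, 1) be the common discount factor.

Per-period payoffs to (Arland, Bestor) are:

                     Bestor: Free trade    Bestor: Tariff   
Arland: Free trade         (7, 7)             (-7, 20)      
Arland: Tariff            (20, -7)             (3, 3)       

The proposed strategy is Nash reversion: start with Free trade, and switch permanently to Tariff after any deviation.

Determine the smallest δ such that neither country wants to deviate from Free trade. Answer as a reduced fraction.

One-period gain from deviating is 20 − 7 = 13. The loss is 7 − 3 = 4 in every subsequent period, with present value 4·δ/(1−δ).
Deviation is unprofitable when 4·δ/(1−δ) ≥ 13, i.e. δ/(1−δ) ≥ 13/4.
Equivalently δ ≥ 13/(13+4) = 13/17.

13/17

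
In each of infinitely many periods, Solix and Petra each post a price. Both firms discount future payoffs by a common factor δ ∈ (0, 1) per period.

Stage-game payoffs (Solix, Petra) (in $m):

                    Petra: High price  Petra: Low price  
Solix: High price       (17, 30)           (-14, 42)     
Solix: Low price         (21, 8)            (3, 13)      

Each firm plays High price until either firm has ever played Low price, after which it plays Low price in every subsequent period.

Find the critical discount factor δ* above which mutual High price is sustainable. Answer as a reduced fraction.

Solix's threshold: (21−17)/(21−3) = 2/9.
Petra's threshold: (42−30)/(42−13) = 12/29.
2/9 < 12/29, so Petra binds and δ* = 12/29.

12/29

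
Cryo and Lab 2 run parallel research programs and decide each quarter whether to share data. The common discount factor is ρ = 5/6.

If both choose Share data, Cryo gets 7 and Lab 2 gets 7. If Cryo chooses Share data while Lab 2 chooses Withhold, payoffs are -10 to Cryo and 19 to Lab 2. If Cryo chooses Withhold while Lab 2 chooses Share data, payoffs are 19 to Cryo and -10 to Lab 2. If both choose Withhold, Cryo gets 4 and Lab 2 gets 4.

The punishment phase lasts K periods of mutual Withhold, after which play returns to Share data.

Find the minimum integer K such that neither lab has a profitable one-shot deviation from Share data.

9

IC: ρ(1−ρ^K)/(1−ρ) ≥ (19−7)/(7−4) = 4.
With ρ = 5/6: need 1 − ρ^K ≥ 4·(1−5/6)/(5/6), i.e. ρ^K ≤ 0.2000.
Since (5/6)^8 = 0.2326 and (5/6)^9 = 0.1938, the smallest such K is 9.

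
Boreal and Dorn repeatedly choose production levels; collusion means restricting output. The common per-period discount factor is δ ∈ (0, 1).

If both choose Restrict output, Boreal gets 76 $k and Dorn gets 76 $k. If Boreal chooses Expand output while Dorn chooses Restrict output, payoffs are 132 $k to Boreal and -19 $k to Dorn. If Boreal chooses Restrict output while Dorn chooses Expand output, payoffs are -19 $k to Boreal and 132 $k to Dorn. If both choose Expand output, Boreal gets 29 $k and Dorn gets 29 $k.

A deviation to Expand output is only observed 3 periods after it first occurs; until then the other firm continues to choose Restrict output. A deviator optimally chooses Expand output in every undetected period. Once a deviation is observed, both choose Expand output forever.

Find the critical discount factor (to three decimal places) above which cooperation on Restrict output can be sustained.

0.816

The best deviation is to choose Expand output for all 3 undetected periods, earning 132 each, then 29 forever once detected.
Deviation value: 132(1−δ^3)/(1−δ) + 29δ^3/(1−δ); cooperation value: 76/(1−δ).
IC: 76 ≥ 132(1−δ^3) + 29δ^3 = 132 − 103δ^3.
So δ^3 ≥ 56/103, giving δ ≥ (56/103)^(1/3) ≈ 0.816.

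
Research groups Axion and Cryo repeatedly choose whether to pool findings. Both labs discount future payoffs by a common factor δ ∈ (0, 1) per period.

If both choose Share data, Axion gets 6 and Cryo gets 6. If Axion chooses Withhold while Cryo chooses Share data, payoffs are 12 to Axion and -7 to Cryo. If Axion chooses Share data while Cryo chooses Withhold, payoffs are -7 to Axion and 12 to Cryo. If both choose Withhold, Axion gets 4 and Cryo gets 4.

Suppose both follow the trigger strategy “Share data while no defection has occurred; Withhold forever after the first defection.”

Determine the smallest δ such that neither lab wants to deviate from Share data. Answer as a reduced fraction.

3/4

One-period gain from deviating is 12 − 6 = 6. The loss is 6 − 4 = 2 in every subsequent period, with present value 2·δ/(1−δ).
Deviation is unprofitable when 2·δ/(1−δ) ≥ 6, i.e. δ/(1−δ) ≥ 3.
Equivalently δ ≥ 6/(6+2) = 3/4.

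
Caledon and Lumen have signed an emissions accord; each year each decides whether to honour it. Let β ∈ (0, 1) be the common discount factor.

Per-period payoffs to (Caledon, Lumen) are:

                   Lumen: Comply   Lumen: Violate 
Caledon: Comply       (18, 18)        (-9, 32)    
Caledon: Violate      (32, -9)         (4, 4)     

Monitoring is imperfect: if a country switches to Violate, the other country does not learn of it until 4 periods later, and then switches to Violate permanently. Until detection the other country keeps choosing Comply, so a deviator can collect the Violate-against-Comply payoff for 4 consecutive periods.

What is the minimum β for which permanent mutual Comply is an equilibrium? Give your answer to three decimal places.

Deviating for the 4 undetected periods gains 32−18 = 14 per period over cooperation, then loses 18−4 = 14 per period forever once punishment starts.
Gain: 14(1 + β + … + β^3); loss: 14·β^4/(1−β).
No profitable deviation ⇔ 14(1−β^4) ≤ 14·β^4, i.e. β^4 ≥ 14/(14+14) = 1/2.
Hence β ≥ (1/2)^(1/4) ≈ 0.841.

0.841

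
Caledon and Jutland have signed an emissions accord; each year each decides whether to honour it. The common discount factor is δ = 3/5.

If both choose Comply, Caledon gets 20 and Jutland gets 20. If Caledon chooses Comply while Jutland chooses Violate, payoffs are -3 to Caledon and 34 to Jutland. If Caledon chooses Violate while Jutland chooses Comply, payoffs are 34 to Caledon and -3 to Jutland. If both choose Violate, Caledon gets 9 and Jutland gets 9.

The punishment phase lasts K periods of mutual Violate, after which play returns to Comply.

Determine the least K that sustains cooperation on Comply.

4

IC: δ(1−δ^K)/(1−δ) ≥ (34−20)/(20−9) = 14/11.
With δ = 3/5: need 1 − δ^K ≥ 14/11·(1−3/5)/(3/5), i.e. δ^K ≤ 0.1515.
Since (3/5)^3 = 0.2160 and (3/5)^4 = 0.1296, the smallest such K is 4.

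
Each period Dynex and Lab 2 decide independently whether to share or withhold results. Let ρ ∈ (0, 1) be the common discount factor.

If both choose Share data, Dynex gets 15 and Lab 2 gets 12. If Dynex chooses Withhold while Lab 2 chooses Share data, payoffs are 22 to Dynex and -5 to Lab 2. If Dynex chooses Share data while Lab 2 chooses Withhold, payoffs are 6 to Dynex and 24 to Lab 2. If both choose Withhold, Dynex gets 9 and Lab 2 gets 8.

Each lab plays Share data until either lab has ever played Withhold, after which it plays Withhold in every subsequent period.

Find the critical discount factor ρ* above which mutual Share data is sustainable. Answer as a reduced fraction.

3/4

Dynex's threshold: (22−15)/(22−9) = 7/13.
Lab 2's threshold: (24−12)/(24−8) = 3/4.
7/13 < 3/4, so Lab 2 binds and ρ* = 3/4.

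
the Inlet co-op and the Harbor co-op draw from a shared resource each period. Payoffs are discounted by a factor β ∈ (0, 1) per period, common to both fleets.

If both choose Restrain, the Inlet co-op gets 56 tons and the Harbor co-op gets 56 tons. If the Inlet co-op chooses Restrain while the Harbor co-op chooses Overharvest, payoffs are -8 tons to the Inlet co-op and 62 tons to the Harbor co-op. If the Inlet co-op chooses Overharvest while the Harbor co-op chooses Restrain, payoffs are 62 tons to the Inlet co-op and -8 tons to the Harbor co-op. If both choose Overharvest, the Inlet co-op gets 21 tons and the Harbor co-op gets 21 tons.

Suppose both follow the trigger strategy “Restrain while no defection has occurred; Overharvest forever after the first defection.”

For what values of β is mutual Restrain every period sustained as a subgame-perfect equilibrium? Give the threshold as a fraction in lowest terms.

6/41

56/(1−β) ≥ 62 + 21β/(1−β)
56 ≥ 62 − 41β
β ≥ 6/41.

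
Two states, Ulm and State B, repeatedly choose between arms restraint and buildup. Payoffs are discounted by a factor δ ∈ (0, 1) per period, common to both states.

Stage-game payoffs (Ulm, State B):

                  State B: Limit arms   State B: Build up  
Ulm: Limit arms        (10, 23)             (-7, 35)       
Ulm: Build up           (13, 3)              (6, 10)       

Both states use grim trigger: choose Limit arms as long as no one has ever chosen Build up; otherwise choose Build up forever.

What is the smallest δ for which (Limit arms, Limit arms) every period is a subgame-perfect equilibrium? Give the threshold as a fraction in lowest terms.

Ulm: cooperation gives 10 each period; deviation gives 13 once then 6 forever.
  10/(1−δ) ≥ 13 + 6δ/(1−δ) ⇒ δ ≥ 3/7.
State B: cooperation gives 23 each period; deviation gives 35 once then 10 forever.
  δ ≥ 12/25.
Both must hold, so the binding constraint is State B's: δ ≥ 12/25.

12/25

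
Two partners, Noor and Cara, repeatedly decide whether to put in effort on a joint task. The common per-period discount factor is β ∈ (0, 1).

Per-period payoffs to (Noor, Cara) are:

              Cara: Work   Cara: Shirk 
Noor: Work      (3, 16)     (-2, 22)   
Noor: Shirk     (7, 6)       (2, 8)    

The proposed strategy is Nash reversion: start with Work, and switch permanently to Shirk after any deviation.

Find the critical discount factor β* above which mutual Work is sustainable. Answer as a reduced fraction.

4/5

For Noor: deviation gain 7−3 = 4, per-period punishment loss 3−2 = 1. IC gives β ≥ 4/5.
For Cara: gain 6, loss 8 per period, so β ≥ 6/14 = 3/7.
The tighter constraint is Noor's, so cooperation needs β ≥ 4/5.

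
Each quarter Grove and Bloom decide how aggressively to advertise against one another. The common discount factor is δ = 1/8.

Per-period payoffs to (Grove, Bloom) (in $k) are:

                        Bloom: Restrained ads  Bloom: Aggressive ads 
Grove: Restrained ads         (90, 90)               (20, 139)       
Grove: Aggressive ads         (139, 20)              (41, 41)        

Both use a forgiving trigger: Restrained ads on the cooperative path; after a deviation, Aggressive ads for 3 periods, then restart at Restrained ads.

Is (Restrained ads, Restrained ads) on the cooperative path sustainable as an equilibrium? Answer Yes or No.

No

Comparing payoff streams over the 4 periods until play realigns: cooperate → 90(1+δ+…+δ^3); deviate → 139 + 41(δ+…+δ^3).
Cooperation is sustained iff (90−41)(δ+…+δ^3) ≥ 139−90.
δ+…+δ^3 = 1/8·(1−(1/8)^3)/(1−1/8) = 0.1426, and (139−90)/(90−41) = 1.0000.
0.1426 < 1.0000, so cooperation is not sustainable.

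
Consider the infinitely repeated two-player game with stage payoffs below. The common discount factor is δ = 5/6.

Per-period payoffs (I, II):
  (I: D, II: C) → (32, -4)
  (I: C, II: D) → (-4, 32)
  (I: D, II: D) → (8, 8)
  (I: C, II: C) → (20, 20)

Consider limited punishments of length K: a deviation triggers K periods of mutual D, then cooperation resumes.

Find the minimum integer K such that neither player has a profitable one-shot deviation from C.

IC: δ(1−δ^K)/(1−δ) ≥ (32−20)/(20−8) = 1.
With δ = 5/6: need 1 − δ^K ≥ 1·(1−5/6)/(5/6), i.e. δ^K ≤ 0.8000.
Since (5/6)^1 = 0.8333 and (5/6)^2 = 0.6944, the smallest such K is 2.

2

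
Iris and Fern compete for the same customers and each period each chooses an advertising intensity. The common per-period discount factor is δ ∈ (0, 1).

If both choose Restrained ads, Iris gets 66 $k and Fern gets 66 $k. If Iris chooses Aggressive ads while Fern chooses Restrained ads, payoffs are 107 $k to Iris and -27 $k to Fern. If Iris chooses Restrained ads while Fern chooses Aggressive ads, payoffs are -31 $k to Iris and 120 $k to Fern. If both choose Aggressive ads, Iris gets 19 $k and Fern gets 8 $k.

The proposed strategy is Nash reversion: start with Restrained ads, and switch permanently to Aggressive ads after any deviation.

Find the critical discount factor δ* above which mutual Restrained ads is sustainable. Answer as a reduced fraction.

27/56

Iris's threshold: (107−66)/(107−19) = 41/88.
Fern's threshold: (120−66)/(120−8) = 27/56.
41/88 < 27/56, so Fern binds and δ* = 27/56.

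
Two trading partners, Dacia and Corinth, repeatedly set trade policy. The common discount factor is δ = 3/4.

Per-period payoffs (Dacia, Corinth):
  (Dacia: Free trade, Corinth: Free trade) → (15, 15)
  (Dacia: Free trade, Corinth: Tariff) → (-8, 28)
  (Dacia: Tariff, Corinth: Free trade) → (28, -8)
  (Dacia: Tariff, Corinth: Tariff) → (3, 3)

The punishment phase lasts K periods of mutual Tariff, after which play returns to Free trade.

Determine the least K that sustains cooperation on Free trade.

2

No profitable deviation requires (15−3)(δ+…+δ^K) ≥ 28−15, i.e. δ+…+δ^K ≥ 13/12 ≈ 1.0833.
With δ = 3/4, the partial sums are K=1: 0.7500, K=2: 1.3125.
K = 2 is the first length at which the sum reaches 1.0833.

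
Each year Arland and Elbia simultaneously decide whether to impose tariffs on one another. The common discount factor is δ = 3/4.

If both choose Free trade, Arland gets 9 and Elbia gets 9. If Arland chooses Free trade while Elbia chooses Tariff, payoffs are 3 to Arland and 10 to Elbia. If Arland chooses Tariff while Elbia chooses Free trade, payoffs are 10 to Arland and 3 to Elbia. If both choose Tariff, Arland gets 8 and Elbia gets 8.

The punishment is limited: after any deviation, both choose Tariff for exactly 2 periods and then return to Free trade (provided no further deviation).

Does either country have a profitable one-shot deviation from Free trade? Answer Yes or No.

No

Comparing payoff streams over the 3 periods until play realigns: cooperate → 9(1+δ+…+δ^2); deviate → 10 + 8(δ+…+δ^2).
Cooperation is sustained iff (9−8)(δ+…+δ^2) ≥ 10−9.
δ+…+δ^2 = 3/4·(1−(3/4)^2)/(1−3/4) = 1.3125, and (10−9)/(9−8) = 1.0000.
1.3125 ≥ 1.0000, so cooperation is sustainable.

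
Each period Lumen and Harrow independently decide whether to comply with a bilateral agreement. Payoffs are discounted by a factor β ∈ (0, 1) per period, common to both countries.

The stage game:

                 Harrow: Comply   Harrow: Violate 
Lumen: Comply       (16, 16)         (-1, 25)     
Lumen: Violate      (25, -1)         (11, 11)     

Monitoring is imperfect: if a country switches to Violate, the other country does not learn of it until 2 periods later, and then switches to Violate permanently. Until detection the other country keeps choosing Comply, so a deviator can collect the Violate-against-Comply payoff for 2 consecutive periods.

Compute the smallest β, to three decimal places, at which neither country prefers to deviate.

0.802

A deviator earns 25 for 2 periods, then 11 forever; cooperating earns 16 forever. Multiplying the IC by (1−β):
16 ≥ 25(1−β^2) + 11β^2, so 14·β^2 ≥ 9 and β^2 ≥ 9/14.
β ≥ (9/14)^(1/2) ≈ 0.802.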